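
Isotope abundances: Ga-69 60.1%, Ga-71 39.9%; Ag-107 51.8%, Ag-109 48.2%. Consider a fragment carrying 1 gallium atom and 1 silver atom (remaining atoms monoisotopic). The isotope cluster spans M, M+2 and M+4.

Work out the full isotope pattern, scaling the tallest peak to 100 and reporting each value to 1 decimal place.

Gallium pattern (n=1): 0.6010 : 0.3990
Silver pattern (n=1): 0.5180 : 0.4820
Convolve the two distributions (both contribute in 2-u steps):
  M: 0.6010×0.5180 = 0.311318
  M+2: 0.6010×0.4820 + 0.3990×0.5180 = 0.496364
  M+4: 0.3990×0.4820 = 0.192318
Scale to base peak (0.496364) = 100: 62.7 : 100.0 : 38.7

62.7 : 100.0 : 38.7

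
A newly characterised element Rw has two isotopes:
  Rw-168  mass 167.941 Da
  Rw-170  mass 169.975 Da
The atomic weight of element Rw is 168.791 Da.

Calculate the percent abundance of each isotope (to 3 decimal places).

Writing the weighted mean with unknown fraction x of Rw-168:
167.941·x + 169.975·(1 − x) = 168.791
(167.941 − 169.975)·x = 168.791 − 169.975
x = -1.184 / -2.034 = 0.58210 → 58.210% Rw-168, 41.790% Rw-170.

Rw-168: 58.210%, Rw-170: 41.790%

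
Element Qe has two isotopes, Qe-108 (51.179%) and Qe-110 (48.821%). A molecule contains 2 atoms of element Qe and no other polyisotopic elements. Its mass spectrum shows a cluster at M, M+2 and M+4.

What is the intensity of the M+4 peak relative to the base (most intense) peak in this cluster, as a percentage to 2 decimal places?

Binomial terms of (0.51179 + 0.48821)^2: M 0.2619, M+2 0.4997, M+4 0.2383 → M+2 is the base peak.
P(M+2) = C(2,1) × 0.51179^1 × 0.48821^1 = 2 × 0.51179 × 0.48821 = 0.499722 (base)
P(M+4) = C(2,2) × 0.51179^0 × 0.48821^2 = 1 × 1.0000 × 0.238349 = 0.238349
Relative intensity = 0.238349 / 0.499722 × 100 = 47.70

47.70%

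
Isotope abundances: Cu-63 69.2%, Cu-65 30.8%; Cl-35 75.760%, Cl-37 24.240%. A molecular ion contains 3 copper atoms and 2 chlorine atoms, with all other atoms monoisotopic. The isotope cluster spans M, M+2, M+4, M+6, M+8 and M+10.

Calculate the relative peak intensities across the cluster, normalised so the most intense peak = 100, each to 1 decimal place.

Copper pattern (n=3): 0.33137389 : 0.44247034 : 0.19693766 : 0.02921811
Chlorine pattern (n=2): 0.57395776 : 0.36728448 : 0.05875776
Convolve the two distributions (both contribute in 2-u steps):
  M: 0.33137389×0.57395776 = 0.190195
  M+2: 0.33137389×0.36728448 + 0.44247034×0.57395776 = 0.375668
  M+4: 0.33137389×0.05875776 + 0.44247034×0.36728448 + 0.19693766×0.57395776 = 0.295017
  M+6: 0.44247034×0.05875776 + 0.19693766×0.36728448 + 0.02921811×0.57395776 = 0.115101
  M+8: 0.19693766×0.05875776 + 0.02921811×0.36728448 = 0.022303
  M+10: 0.02921811×0.05875776 = 0.001717
Scale to base peak (0.375668) = 100: 50.6 : 100.0 : 78.5 : 30.6 : 5.9 : 0.5

50.6 : 100.0 : 78.5 : 30.6 : 5.9 : 0.5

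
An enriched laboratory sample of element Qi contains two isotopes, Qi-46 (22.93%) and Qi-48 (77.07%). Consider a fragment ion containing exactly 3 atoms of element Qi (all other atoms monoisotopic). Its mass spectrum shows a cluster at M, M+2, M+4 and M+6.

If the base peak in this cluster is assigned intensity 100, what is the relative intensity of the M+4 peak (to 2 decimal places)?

89.26

Term probabilities: M 0.0121, M+2 0.1216, M+4 0.4086, M+6 0.4578. Base peak = M+6.
P(M+6) = C(3,3) × 0.2293^0 × 0.7707^3 = 1 × 1.0000 × 0.45777922 = 0.457779 (base)
P(M+4) = C(3,2) × 0.2293^1 × 0.7707^2 = 3 × 0.2293 × 0.59397849 = 0.408598
Relative intensity = 0.408598 / 0.457779 × 100 = 89.26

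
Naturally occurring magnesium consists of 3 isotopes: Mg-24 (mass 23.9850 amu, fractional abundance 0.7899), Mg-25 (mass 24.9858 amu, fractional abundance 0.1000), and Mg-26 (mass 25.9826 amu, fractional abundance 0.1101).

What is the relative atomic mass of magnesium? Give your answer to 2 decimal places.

24.31 amu

Average mass = Σ (abundance × isotope mass) = 0.7899 × 23.9850 + 0.1000 × 24.9858 + 0.1101 × 25.9826
= 18.94575 + 2.49858 + 2.86068 = 24.30501 amu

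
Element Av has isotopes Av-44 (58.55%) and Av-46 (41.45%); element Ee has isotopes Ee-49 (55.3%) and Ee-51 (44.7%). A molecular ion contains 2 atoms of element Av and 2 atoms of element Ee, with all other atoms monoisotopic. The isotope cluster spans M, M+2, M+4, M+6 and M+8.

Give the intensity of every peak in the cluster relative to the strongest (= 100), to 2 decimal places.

29.04 : 88.06 : 100.00 : 50.39 : 9.51

Element Av pattern (n=2): 0.34281025 : 0.4853795 : 0.17181025
Element Ee pattern (n=2): 0.305809 : 0.494382 : 0.199809
Convolve the two distributions (both contribute in 2-u steps):
  M: 0.34281025×0.305809 = 0.104834
  M+2: 0.34281025×0.494382 + 0.4853795×0.305809 = 0.317913
  M+4: 0.34281025×0.199809 + 0.4853795×0.494382 + 0.17181025×0.305809 = 0.361001
  M+6: 0.4853795×0.199809 + 0.17181025×0.494382 = 0.181923
  M+8: 0.17181025×0.199809 = 0.034329
Scale to base peak (0.361001) = 100: 29.04 : 88.06 : 100.00 : 50.39 : 9.51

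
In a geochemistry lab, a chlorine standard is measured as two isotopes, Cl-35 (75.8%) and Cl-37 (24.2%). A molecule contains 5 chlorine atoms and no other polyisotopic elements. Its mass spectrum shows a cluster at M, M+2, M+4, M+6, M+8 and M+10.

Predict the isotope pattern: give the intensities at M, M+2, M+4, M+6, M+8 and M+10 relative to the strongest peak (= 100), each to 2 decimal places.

Each Cl atom is independently Cl-35 (p = 0.758) or Cl-37 (q = 0.242); the cluster is the binomial expansion (p + q)^5.
P(M) = 0.758^5 = 0.250234
P(M+2) = 5 × 0.758^4 × 0.242^1 = 0.399450
P(M+4) = 10 × 0.758^3 × 0.242^2 = 0.255058
P(M+6) = 10 × 0.758^2 × 0.242^3 = 0.081430
P(M+8) = 5 × 0.758^1 × 0.242^4 = 0.012999
P(M+10) = 0.242^5 = 0.000830
The M+2 peak is largest (0.399450); scaling to 100 gives 62.64 : 100.00 : 63.85 : 20.39 : 3.25 : 0.21.

62.64 : 100.00 : 63.85 : 20.39 : 3.25 : 0.21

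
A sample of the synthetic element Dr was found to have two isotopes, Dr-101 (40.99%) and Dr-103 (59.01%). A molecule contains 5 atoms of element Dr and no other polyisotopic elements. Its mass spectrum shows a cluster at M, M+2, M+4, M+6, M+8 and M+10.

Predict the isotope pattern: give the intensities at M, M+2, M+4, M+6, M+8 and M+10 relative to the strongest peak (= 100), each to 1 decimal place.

Expanding (0.4099 + 0.5901)^5:
P(M) = 0.4099^5 = 0.011571
P(M+2) = 5 × 0.4099^4 × 0.5901^1 = 0.083293
P(M+4) = 10 × 0.4099^3 × 0.5901^2 = 0.239820
P(M+6) = 10 × 0.4099^2 × 0.5901^3 = 0.345249
P(M+8) = 5 × 0.4099^1 × 0.5901^4 = 0.248514
P(M+10) = 0.5901^5 = 0.071553
The M+6 peak is largest (0.345249); scaling to 100 gives 3.4 : 24.1 : 69.5 : 100.0 : 72.0 : 20.7.

3.4 : 24.1 : 69.5 : 100.0 : 72.0 : 20.7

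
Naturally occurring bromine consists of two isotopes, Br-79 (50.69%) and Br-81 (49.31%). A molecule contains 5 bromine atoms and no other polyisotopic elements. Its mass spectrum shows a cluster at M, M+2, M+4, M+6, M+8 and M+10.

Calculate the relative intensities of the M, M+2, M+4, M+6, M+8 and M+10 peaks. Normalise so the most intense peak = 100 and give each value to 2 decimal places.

Expanding (0.5069 + 0.4931)^5:
P(M) = 0.5069^5 = 0.033467
P(M+2) = 5 × 0.5069^4 × 0.4931^1 = 0.162777
P(M+4) = 10 × 0.5069^3 × 0.4931^2 = 0.316692
P(M+6) = 10 × 0.5069^2 × 0.4931^3 = 0.308070
P(M+8) = 5 × 0.5069^1 × 0.4931^4 = 0.149842
P(M+10) = 0.4931^5 = 0.029152
The M+4 peak is largest (0.316692); scaling to 100 gives 10.57 : 51.40 : 100.00 : 97.28 : 47.31 : 9.21.

10.57 : 51.40 : 100.00 : 97.28 : 47.31 : 9.21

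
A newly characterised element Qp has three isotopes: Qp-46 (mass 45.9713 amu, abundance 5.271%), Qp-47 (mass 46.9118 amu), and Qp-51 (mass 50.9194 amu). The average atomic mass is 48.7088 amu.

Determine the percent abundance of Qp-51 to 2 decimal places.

46.08%

The remaining 94.729% is split between Qp-47 (fraction x) and Qp-51 (fraction 0.94729 − x).
Substituting: 46.9118x + 50.9194(0.94729 − x) = 46.285652777
(46.9118 − 50.9194)x = -1.949785649  ⇒  x = 0.48652, y = 0.46077
Qp-47: 48.65%, Qp-51: 46.08%.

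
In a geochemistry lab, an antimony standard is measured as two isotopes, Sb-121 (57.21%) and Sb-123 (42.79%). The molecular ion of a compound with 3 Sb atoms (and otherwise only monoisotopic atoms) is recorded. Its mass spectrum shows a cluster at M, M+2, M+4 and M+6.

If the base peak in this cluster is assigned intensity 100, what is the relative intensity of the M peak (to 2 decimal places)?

44.57

Term probabilities: M 0.1872, M+2 0.4202, M+4 0.3143, M+6 0.0783. Base peak = M+2.
P(M+2) = C(3,1) × 0.5721^2 × 0.4279^1 = 3 × 0.32729841 × 0.4279 = 0.420153 (base)
P(M) = C(3,0) × 0.5721^3 × 0.4279^0 = 1 × 0.18724742 × 1.0000 = 0.187247
Relative intensity = 0.187247 / 0.420153 × 100 = 44.57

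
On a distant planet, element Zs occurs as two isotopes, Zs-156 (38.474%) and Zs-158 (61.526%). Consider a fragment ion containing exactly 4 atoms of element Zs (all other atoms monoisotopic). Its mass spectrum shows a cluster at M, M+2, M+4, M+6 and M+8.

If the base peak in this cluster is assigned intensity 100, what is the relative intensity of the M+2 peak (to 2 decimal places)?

Binomial terms of (0.38474 + 0.61526)^4: M 0.0219, M+2 0.1402, M+4 0.3362, M+6 0.3584, M+8 0.1433 → M+6 is the base peak.
P(M+6) = C(4,3) × 0.38474^1 × 0.61526^3 = 4 × 0.38474 × 0.23290352 = 0.358429 (base)
P(M+2) = C(4,1) × 0.38474^3 × 0.61526^1 = 4 × 0.05695109 × 0.61526 = 0.140159
Relative intensity = 0.140159 / 0.358429 × 100 = 39.10

39.10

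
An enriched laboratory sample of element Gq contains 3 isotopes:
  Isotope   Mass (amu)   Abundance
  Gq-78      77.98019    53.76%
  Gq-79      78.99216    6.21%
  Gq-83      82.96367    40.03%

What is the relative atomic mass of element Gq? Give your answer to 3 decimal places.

80.038 amu

The abundance-weighted mean is 0.5376 × 77.98019 + 0.0621 × 78.99216 + 0.4003 × 82.96367
= 41.922150 + 4.905413 + 33.210357 = 80.037920 amu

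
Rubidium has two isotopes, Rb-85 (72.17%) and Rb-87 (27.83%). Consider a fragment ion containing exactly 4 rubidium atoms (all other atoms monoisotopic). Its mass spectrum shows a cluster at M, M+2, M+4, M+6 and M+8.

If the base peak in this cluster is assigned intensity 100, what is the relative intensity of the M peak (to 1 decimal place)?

64.8

Binomial terms of (0.7217 + 0.2783)^4: M 0.2713, M+2 0.4184, M+4 0.2420, M+6 0.0622, M+8 0.0060 → M+2 is the base peak.
P(M+2) = C(4,1) × 0.7217^3 × 0.2783^1 = 4 × 0.37589809 × 0.2783 = 0.418450 (base)
P(M) = C(4,0) × 0.7217^4 × 0.2783^0 = 1 × 0.27128565 × 1.0000 = 0.271286
Relative intensity = 0.271286 / 0.418450 × 100 = 64.8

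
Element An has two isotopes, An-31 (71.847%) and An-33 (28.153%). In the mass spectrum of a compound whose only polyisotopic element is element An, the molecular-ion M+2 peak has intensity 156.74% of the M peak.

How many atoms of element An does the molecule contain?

With n An atoms, P(M+2)/P(M) = C(n,1)·p^(n−1)q / p^n = n·q/p = n · 0.28153/0.71847.
n = 1.5674 × 0.71847/0.28153 = 4.00 ≈ 4

4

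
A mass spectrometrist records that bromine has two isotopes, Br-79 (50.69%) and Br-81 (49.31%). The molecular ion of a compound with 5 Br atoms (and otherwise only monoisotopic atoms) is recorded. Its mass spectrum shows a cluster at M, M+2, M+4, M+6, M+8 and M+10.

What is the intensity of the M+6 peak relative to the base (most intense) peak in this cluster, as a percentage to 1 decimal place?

97.3%

Binomial terms of (0.5069 + 0.4931)^5: M 0.0335, M+2 0.1628, M+4 0.3167, M+6 0.3081, M+8 0.1498, M+10 0.0292 → M+4 is the base peak.
P(M+4) = C(5,2) × 0.5069^3 × 0.4931^2 = 10 × 0.13024674 × 0.24314761 = 0.316692 (base)
P(M+6) = C(5,3) × 0.5069^2 × 0.4931^3 = 10 × 0.25694761 × 0.11989609 = 0.308070
Relative intensity = 0.308070 / 0.316692 × 100 = 97.3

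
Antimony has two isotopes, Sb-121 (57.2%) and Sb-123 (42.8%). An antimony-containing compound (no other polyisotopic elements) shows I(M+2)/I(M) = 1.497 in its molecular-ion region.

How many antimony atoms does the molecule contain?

2

The M+2/M ratio from n Sb atoms is n · q/p = n · 0.428/0.572.
n = 1.497 × 0.572/0.428 = 2.00 ≈ 2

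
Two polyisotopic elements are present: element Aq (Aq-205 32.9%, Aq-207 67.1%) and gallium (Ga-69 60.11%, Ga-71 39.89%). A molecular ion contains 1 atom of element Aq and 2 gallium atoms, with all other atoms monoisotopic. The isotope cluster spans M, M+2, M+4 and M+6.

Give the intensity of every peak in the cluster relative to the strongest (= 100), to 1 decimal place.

Element Aq pattern (n=1): 0.3290 : 0.6710
Gallium pattern (n=2): 0.36132121 : 0.47955758 : 0.15912121
Convolve the two distributions (both contribute in 2-u steps):
  M: 0.3290×0.36132121 = 0.118875
  M+2: 0.3290×0.47955758 + 0.6710×0.36132121 = 0.400221
  M+4: 0.3290×0.15912121 + 0.6710×0.47955758 = 0.374134
  M+6: 0.6710×0.15912121 = 0.106770
Scale to base peak (0.400221) = 100: 29.7 : 100.0 : 93.5 : 26.7

29.7 : 100.0 : 93.5 : 26.7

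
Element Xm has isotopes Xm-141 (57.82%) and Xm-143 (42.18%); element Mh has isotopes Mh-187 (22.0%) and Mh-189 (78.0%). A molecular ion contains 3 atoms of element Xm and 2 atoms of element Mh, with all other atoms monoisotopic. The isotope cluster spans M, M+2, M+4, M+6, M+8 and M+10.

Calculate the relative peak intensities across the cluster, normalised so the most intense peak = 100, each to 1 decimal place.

2.5 : 23.7 : 75.7 : 100.0 : 58.2 : 12.4

Element Xm pattern (n=3): 0.19330107 : 0.4230425 : 0.30861178 : 0.07504465
Element Mh pattern (n=2): 0.0484 : 0.3432 : 0.6084
Convolve the two distributions (both contribute in 2-u steps):
  M: 0.19330107×0.0484 = 0.009356
  M+2: 0.19330107×0.3432 + 0.4230425×0.0484 = 0.086816
  M+4: 0.19330107×0.6084 + 0.4230425×0.3432 + 0.30861178×0.0484 = 0.277729
  M+6: 0.4230425×0.6084 + 0.30861178×0.3432 + 0.07504465×0.0484 = 0.366927
  M+8: 0.30861178×0.6084 + 0.07504465×0.3432 = 0.213515
  M+10: 0.07504465×0.6084 = 0.045657
Scale to base peak (0.366927) = 100: 2.5 : 23.7 : 75.7 : 100.0 : 58.2 : 12.4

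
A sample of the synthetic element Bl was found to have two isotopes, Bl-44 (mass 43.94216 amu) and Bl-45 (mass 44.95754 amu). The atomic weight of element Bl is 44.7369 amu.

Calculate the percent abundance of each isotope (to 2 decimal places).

Let x be the fractional abundance of Bl-44; then Bl-45 has abundance 1 − x.
43.94216·x + 44.95754·(1 − x) = 44.7369
(43.94216 − 44.95754)·x = 44.7369 − 44.95754
x = -0.22064 / -1.01538 = 0.21730 → 21.73% Bl-44, 78.27% Bl-45.

Bl-44: 21.73%, Bl-45: 78.27%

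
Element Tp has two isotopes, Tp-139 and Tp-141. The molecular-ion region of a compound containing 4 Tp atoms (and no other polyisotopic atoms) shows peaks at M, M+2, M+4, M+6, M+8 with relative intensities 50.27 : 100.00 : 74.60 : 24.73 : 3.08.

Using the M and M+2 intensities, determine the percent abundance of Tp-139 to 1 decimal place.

Let p = fractional abundance of Tp-139. I(M+2)/I(M) = [C(4,1)·p^3·(1−p)] / p^4 = 4·(1−p)/p = 100.00/50.27 = 1.9893
(1−p)/p = 1.9893/4 = 0.4973  ⇒  p = 1/(1 + 0.4973) = 0.6679
Tp-139: 66.8%, Tp-141: 33.2%.

66.8%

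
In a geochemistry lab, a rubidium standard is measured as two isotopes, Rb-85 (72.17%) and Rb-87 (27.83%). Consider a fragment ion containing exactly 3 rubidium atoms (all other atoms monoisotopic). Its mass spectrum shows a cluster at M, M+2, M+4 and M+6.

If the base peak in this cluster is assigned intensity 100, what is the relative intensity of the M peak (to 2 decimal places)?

86.44

Term probabilities: M 0.3759, M+2 0.4349, M+4 0.1677, M+6 0.0216. Base peak = M+2.
P(M+2) = C(3,1) × 0.7217^2 × 0.2783^1 = 3 × 0.52085089 × 0.2783 = 0.434858 (base)
P(M) = C(3,0) × 0.7217^3 × 0.2783^0 = 1 × 0.37589809 × 1.0000 = 0.375898
Relative intensity = 0.375898 / 0.434858 × 100 = 86.44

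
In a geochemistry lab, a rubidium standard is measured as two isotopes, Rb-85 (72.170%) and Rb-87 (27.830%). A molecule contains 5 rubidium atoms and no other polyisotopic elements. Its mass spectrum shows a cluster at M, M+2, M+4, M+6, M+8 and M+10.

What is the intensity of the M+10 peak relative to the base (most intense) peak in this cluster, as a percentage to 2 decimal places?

0.44%

Term probabilities: M 0.1958, M+2 0.3775, M+4 0.2911, M+6 0.1123, M+8 0.0216, M+10 0.0017. Base peak = M+2.
P(M+2) = C(5,1) × 0.72170^4 × 0.27830^1 = 5 × 0.27128565 × 0.2783 = 0.377494 (base)
P(M+10) = C(5,5) × 0.72170^0 × 0.27830^5 = 1 × 1.0000 × 0.00166942 = 0.001669
Relative intensity = 0.001669 / 0.377494 × 100 = 0.44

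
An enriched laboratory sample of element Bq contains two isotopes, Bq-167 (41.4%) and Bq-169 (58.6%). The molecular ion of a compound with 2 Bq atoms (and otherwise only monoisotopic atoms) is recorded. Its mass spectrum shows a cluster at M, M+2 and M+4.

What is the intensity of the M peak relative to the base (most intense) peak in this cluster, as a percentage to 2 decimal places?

35.32%

Term probabilities: M 0.1714, M+2 0.4852, M+4 0.3434. Base peak = M+2.
P(M+2) = C(2,1) × 0.414^1 × 0.586^1 = 2 × 0.4140 × 0.5860 = 0.485208 (base)
P(M) = C(2,0) × 0.414^2 × 0.586^0 = 1 × 0.171396 × 1.0000 = 0.171396
Relative intensity = 0.171396 / 0.485208 × 100 = 35.32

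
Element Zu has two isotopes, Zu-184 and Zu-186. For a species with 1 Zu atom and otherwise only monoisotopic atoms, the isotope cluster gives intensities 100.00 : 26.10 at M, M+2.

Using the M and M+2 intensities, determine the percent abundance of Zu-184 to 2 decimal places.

79.30%

If p is the fraction of Zu that is Zu-184, then I(M+2)/I(M) = [C(1,1)·p^0·(1−p)] / p^1 = 1·(1−p)/p = 26.10/100.00 = 0.2610
(1−p)/p = 0.2610/1 = 0.2610  ⇒  p = 1/(1 + 0.2610) = 0.7930
Zu-184: 79.30%, Zu-186: 20.70%.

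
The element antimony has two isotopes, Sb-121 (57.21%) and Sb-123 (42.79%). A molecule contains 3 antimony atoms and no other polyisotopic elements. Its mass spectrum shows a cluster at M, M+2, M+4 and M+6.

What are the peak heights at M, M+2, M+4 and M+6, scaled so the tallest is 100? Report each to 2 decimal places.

44.57 : 100.00 : 74.79 : 18.65

The 3 Sb atoms are independent, so intensities follow the terms of (0.5721 + 0.4279)^3.
P(M) = 0.5721^3 = 0.187247
P(M+2) = 3 × 0.5721^2 × 0.4279^1 = 0.420153
P(M+4) = 3 × 0.5721^1 × 0.4279^2 = 0.314252
P(M+6) = 0.4279^3 = 0.078348
The M+2 peak is largest (0.420153); scaling to 100 gives 44.57 : 100.00 : 74.79 : 18.65.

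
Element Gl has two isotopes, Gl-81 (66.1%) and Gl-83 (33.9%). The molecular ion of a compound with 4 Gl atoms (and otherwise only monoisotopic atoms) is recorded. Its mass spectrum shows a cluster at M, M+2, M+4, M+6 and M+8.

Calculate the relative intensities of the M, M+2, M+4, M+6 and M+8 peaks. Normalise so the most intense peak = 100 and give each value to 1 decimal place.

48.7 : 100.0 : 76.9 : 26.3 : 3.4

Each Gl atom is independently Gl-81 (p = 0.661) or Gl-83 (q = 0.339); the cluster is the binomial expansion (p + q)^4.
P(M) = 0.661^4 = 0.190900
P(M+2) = 4 × 0.661^3 × 0.339^1 = 0.391619
P(M+4) = 6 × 0.661^2 × 0.339^2 = 0.301268
P(M+6) = 4 × 0.661^1 × 0.339^3 = 0.103006
P(M+8) = 0.339^4 = 0.013207
The M+2 peak is largest (0.391619); scaling to 100 gives 48.7 : 100.0 : 76.9 : 26.3 : 3.4.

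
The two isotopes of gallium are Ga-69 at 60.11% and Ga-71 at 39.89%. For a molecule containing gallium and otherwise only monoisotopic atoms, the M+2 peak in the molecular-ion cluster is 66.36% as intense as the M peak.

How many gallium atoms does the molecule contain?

1

The M+2/M ratio from n Ga atoms is n · q/p = n · 0.3989/0.6011.
n = 0.6636 × 0.6011/0.3989 = 1.00 ≈ 1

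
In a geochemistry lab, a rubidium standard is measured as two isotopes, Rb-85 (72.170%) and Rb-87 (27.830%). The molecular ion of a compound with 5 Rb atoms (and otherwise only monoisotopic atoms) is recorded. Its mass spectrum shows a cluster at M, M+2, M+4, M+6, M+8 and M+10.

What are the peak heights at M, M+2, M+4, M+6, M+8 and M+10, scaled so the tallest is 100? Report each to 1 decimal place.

Each Rb atom is independently Rb-85 (p = 0.72170) or Rb-87 (q = 0.27830); the cluster is the binomial expansion (p + q)^5.
P(M) = 0.72170^5 = 0.195787
P(M+2) = 5 × 0.72170^4 × 0.27830^1 = 0.377494
P(M+4) = 10 × 0.72170^3 × 0.27830^2 = 0.291136
P(M+6) = 10 × 0.72170^2 × 0.27830^3 = 0.112267
P(M+8) = 5 × 0.72170^1 × 0.27830^4 = 0.021646
P(M+10) = 0.27830^5 = 0.001669
The M+2 peak is largest (0.377494); scaling to 100 gives 51.9 : 100.0 : 77.1 : 29.7 : 5.7 : 0.4.

51.9 : 100.0 : 77.1 : 29.7 : 5.7 : 0.4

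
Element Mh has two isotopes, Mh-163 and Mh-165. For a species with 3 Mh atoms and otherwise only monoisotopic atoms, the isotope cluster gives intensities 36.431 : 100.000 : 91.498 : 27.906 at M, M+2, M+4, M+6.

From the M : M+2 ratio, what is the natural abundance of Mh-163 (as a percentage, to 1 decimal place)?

52.2%

Write p for the Mh-163 fraction. I(M+2)/I(M) = [C(3,1)·p^2·(1−p)] / p^3 = 3·(1−p)/p = 100.000/36.431 = 2.7449
(1−p)/p = 2.7449/3 = 0.9150  ⇒  p = 1/(1 + 0.9150) = 0.5222
Mh-163: 52.2%, Mh-165: 47.8%.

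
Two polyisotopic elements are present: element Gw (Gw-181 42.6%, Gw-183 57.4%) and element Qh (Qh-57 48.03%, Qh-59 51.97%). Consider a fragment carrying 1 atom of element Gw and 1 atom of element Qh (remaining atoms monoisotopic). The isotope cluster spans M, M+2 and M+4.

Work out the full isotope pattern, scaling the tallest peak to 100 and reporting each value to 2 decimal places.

Element Gw pattern (n=1): 0.4260 : 0.5740
Element Qh pattern (n=1): 0.4803 : 0.5197
Convolve the two distributions (both contribute in 2-u steps):
  M: 0.4260×0.4803 = 0.204608
  M+2: 0.4260×0.5197 + 0.5740×0.4803 = 0.497084
  M+4: 0.5740×0.5197 = 0.298308
Scale to base peak (0.497084) = 100: 41.16 : 100.00 : 60.01

41.16 : 100.00 : 60.01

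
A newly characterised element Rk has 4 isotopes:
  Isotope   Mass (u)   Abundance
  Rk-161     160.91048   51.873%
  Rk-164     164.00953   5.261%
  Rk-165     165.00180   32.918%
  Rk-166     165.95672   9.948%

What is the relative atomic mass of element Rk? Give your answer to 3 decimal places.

Average mass = Σ (abundance × isotope mass) = 0.51873 × 160.91048 + 0.05261 × 164.00953 + 0.32918 × 165.00180 + 0.09948 × 165.95672
= 83.469093 + 8.628541 + 54.315293 + 16.509375 = 162.922302 u

162.922 u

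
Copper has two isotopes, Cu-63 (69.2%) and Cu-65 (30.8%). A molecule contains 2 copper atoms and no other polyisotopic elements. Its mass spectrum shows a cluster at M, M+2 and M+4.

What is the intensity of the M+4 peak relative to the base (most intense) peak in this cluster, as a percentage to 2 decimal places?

Binomial terms of (0.692 + 0.308)^2: M 0.4789, M+2 0.4263, M+4 0.0949 → M is the base peak.
P(M) = C(2,0) × 0.692^2 × 0.308^0 = 1 × 0.478864 × 1.0000 = 0.478864 (base)
P(M+4) = C(2,2) × 0.692^0 × 0.308^2 = 1 × 1.0000 × 0.094864 = 0.094864
Relative intensity = 0.094864 / 0.478864 × 100 = 19.81

19.81%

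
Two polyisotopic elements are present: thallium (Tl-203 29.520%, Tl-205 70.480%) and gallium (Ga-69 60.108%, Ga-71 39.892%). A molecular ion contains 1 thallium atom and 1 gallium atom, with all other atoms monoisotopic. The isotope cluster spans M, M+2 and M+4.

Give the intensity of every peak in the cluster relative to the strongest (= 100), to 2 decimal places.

32.77 : 100.00 : 51.93

Thallium pattern (n=1): 0.2952 : 0.7048
Gallium pattern (n=1): 0.60108 : 0.39892
Convolve the two distributions (both contribute in 2-u steps):
  M: 0.2952×0.60108 = 0.177439
  M+2: 0.2952×0.39892 + 0.7048×0.60108 = 0.541402
  M+4: 0.7048×0.39892 = 0.281159
Scale to base peak (0.541402) = 100: 32.77 : 100.00 : 51.93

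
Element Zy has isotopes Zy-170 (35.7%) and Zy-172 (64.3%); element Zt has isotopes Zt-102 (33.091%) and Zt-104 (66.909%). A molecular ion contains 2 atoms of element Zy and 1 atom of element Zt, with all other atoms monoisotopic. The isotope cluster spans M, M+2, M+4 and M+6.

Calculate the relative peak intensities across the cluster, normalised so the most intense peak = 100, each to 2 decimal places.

9.50 : 53.42 : 100.00 : 62.31

Element Zy pattern (n=2): 0.127449 : 0.459102 : 0.413449
Element Zt pattern (n=1): 0.33091 : 0.66909
Convolve the two distributions (both contribute in 2-u steps):
  M: 0.127449×0.33091 = 0.042174
  M+2: 0.127449×0.66909 + 0.459102×0.33091 = 0.237196
  M+4: 0.459102×0.66909 + 0.413449×0.33091 = 0.443995
  M+6: 0.413449×0.66909 = 0.276635
Scale to base peak (0.443995) = 100: 9.50 : 53.42 : 100.00 : 62.31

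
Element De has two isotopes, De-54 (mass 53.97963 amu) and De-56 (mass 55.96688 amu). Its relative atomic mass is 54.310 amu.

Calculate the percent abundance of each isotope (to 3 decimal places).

Writing the weighted mean with unknown fraction x of De-54:
53.97963·x + 55.96688·(1 − x) = 54.310
(53.97963 − 55.96688)·x = 54.310 − 55.96688
x = -1.65688 / -1.98725 = 0.83376 → 83.376% De-54, 16.624% De-56.

De-54: 83.376%, De-56: 16.624%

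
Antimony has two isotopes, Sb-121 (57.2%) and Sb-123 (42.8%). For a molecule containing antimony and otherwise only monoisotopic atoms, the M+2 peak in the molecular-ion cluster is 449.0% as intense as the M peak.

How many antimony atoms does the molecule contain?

6

With n Sb atoms, P(M+2)/P(M) = C(n,1)·p^(n−1)q / p^n = n·q/p = n · 0.428/0.572.
n = 4.490 × 0.572/0.428 = 6.00 ≈ 6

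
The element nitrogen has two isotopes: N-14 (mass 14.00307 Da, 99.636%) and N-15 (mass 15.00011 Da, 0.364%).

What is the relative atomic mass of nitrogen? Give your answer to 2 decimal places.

The abundance-weighted mean is 0.99636 × 14.00307 + 0.00364 × 15.00011
= 13.952099 + 0.054600 = 14.006699 Da

14.01 Da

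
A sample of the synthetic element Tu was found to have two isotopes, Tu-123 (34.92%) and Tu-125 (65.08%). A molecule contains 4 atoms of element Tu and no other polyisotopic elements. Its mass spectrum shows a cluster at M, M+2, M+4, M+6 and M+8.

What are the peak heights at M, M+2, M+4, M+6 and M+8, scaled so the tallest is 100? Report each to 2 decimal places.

The 4 Tu atoms are independent, so intensities follow the terms of (0.3492 + 0.6508)^4.
P(M) = 0.3492^4 = 0.014870
P(M+2) = 4 × 0.3492^3 × 0.6508^1 = 0.110849
P(M+4) = 6 × 0.3492^2 × 0.6508^2 = 0.309881
P(M+6) = 4 × 0.3492^1 × 0.6508^3 = 0.385014
P(M+8) = 0.6508^4 = 0.179387
The M+6 peak is largest (0.385014); scaling to 100 gives 3.86 : 28.79 : 80.49 : 100.00 : 46.59.

3.86 : 28.79 : 80.49 : 100.00 : 46.59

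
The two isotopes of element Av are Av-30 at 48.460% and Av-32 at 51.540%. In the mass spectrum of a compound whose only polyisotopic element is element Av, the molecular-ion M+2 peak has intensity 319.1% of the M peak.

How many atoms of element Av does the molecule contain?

3

For n independent Av atoms, I(M+2)/I(M) = n · (abundance Av-32) / (abundance Av-30) = n · 0.51540/0.48460.
n = 3.191 × 0.48460/0.51540 = 3.00 ≈ 3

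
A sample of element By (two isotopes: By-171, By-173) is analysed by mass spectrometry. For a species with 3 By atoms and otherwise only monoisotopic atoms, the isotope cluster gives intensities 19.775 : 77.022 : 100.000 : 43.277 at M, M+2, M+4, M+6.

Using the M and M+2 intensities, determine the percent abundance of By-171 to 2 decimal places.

Write p for the By-171 fraction. I(M+2)/I(M) = [C(3,1)·p^2·(1−p)] / p^3 = 3·(1−p)/p = 77.022/19.775 = 3.8949
(1−p)/p = 3.8949/3 = 1.2983  ⇒  p = 1/(1 + 1.2983) = 0.4351
By-171: 43.51%, By-173: 56.49%.

43.51%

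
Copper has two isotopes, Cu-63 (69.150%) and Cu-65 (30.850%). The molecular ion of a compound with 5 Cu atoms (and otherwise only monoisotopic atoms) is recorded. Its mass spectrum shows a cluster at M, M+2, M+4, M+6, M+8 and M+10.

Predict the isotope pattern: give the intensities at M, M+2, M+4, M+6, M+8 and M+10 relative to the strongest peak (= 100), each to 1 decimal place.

The 5 Cu atoms are independent, so intensities follow the terms of (0.69150 + 0.30850)^5.
P(M) = 0.69150^5 = 0.158111
P(M+2) = 5 × 0.69150^4 × 0.30850^1 = 0.352691
P(M+4) = 10 × 0.69150^3 × 0.30850^2 = 0.314693
P(M+6) = 10 × 0.69150^2 × 0.30850^3 = 0.140394
P(M+8) = 5 × 0.69150^1 × 0.30850^4 = 0.031317
P(M+10) = 0.30850^5 = 0.002794
The M+2 peak is largest (0.352691); scaling to 100 gives 44.8 : 100.0 : 89.2 : 39.8 : 8.9 : 0.8.

44.8 : 100.0 : 89.2 : 39.8 : 8.9 : 0.8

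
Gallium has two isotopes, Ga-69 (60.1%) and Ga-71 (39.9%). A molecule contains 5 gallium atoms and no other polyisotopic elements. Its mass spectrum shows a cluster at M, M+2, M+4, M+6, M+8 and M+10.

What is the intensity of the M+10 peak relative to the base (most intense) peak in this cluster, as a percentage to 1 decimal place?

Term probabilities: M 0.0784, M+2 0.2603, M+4 0.3456, M+6 0.2294, M+8 0.0762, M+10 0.0101. Base peak = M+4.
P(M+4) = C(5,2) × 0.601^3 × 0.399^2 = 10 × 0.2170818 × 0.159201 = 0.345596 (base)
P(M+10) = C(5,5) × 0.601^0 × 0.399^5 = 1 × 1.0000 × 0.01011264 = 0.010113
Relative intensity = 0.010113 / 0.345596 × 100 = 2.9

2.9%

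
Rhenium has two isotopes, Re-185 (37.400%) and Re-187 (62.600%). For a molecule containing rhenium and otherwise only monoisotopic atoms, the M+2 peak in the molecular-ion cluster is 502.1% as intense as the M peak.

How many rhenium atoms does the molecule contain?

With n Re atoms, P(M+2)/P(M) = C(n,1)·p^(n−1)q / p^n = n·q/p = n · 0.62600/0.37400.
n = 5.021 × 0.37400/0.62600 = 3.00 ≈ 3

3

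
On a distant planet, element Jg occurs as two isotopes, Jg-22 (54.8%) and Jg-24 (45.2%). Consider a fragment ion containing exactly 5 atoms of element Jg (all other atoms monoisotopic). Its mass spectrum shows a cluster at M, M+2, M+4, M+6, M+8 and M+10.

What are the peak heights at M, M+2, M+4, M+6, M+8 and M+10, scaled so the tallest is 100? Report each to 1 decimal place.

14.7 : 60.6 : 100.0 : 82.5 : 34.0 : 5.6

The 5 Jg atoms are independent, so intensities follow the terms of (0.548 + 0.452)^5.
P(M) = 0.548^5 = 0.049420
P(M+2) = 5 × 0.548^4 × 0.452^1 = 0.203812
P(M+4) = 10 × 0.548^3 × 0.452^2 = 0.336216
P(M+6) = 10 × 0.548^2 × 0.452^3 = 0.277317
P(M+8) = 5 × 0.548^1 × 0.452^4 = 0.114368
P(M+10) = 0.452^5 = 0.018867
The M+4 peak is largest (0.336216); scaling to 100 gives 14.7 : 60.6 : 100.0 : 82.5 : 34.0 : 5.6.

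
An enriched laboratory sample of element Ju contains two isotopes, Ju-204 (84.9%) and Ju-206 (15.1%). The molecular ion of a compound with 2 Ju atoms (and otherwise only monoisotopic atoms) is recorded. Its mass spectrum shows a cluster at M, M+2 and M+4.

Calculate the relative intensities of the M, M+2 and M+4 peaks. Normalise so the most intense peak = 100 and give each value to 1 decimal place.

Each Ju atom is independently Ju-204 (p = 0.849) or Ju-206 (q = 0.151); the cluster is the binomial expansion (p + q)^2.
P(M) = 0.849^2 = 0.720801
P(M+2) = 2 × 0.849^1 × 0.151^1 = 0.256398
P(M+4) = 0.151^2 = 0.022801
The M peak is largest (0.720801); scaling to 100 gives 100.0 : 35.6 : 3.2.

100.0 : 35.6 : 3.2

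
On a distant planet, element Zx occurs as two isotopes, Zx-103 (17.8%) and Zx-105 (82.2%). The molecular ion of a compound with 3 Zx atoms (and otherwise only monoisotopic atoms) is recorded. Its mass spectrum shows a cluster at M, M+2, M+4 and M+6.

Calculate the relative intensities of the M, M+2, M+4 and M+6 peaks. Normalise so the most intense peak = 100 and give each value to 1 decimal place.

1.0 : 14.1 : 65.0 : 100.0

Expanding (0.178 + 0.822)^3:
P(M) = 0.178^3 = 0.005640
P(M+2) = 3 × 0.178^2 × 0.822^1 = 0.078133
P(M+4) = 3 × 0.178^1 × 0.822^2 = 0.360815
P(M+6) = 0.822^3 = 0.555412
The M+6 peak is largest (0.555412); scaling to 100 gives 1.0 : 14.1 : 65.0 : 100.0.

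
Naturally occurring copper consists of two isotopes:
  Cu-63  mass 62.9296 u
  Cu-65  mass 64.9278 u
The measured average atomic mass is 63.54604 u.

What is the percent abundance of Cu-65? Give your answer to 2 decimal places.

Writing the weighted mean with unknown fraction x of Cu-63:
62.9296·x + 64.9278·(1 − x) = 63.54604
(62.9296 − 64.9278)·x = 63.54604 − 64.9278
x = -1.38176 / -1.9982 = 0.69150 → 69.15% Cu-63, 30.85% Cu-65.

30.85%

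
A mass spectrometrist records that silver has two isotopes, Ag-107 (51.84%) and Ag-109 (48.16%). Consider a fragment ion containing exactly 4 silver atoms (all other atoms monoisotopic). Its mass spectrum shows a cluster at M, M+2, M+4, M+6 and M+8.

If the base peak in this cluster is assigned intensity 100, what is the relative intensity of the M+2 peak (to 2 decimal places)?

71.76

(0.5184 + 0.4816)^4 gives M 0.0722, M+2 0.2684, M+4 0.3740, M+6 0.2316, M+8 0.0538; the largest is M+4.
P(M+4) = C(4,2) × 0.5184^2 × 0.4816^2 = 6 × 0.26873856 × 0.23193856 = 0.373985 (base)
P(M+2) = C(4,1) × 0.5184^3 × 0.4816^1 = 4 × 0.13931407 × 0.4816 = 0.268375
Relative intensity = 0.268375 / 0.373985 × 100 = 71.76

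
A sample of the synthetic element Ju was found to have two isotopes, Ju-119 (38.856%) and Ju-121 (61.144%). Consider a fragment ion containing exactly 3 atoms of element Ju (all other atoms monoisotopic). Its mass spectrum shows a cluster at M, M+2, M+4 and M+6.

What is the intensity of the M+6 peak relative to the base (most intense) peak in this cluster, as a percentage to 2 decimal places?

52.45%

Term probabilities: M 0.0587, M+2 0.2769, M+4 0.4358, M+6 0.2286. Base peak = M+4.
P(M+4) = C(3,2) × 0.38856^1 × 0.61144^2 = 3 × 0.38856 × 0.37385887 = 0.435800 (base)
P(M+6) = C(3,3) × 0.38856^0 × 0.61144^3 = 1 × 1.0000 × 0.22859227 = 0.228592
Relative intensity = 0.228592 / 0.435800 × 100 = 52.45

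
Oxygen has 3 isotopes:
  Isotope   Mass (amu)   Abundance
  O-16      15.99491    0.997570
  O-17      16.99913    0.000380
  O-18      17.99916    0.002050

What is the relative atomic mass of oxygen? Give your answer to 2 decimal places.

Ar = Σ fᵢ·mᵢ = 0.997570 × 15.99491 + 0.000380 × 16.99913 + 0.002050 × 17.99916
= 15.956042 + 0.006460 + 0.036898 = 15.999400 amu

16.00 amu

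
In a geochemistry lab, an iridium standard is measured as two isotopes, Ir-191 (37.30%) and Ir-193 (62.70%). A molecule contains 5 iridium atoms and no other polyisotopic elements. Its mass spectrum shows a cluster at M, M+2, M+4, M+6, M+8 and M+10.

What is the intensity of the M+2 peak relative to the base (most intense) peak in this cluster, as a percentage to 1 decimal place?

17.7%

(0.3730 + 0.6270)^5 gives M 0.0072, M+2 0.0607, M+4 0.2040, M+6 0.3429, M+8 0.2882, M+10 0.0969; the largest is M+6.
P(M+6) = C(5,3) × 0.3730^2 × 0.6270^3 = 10 × 0.139129 × 0.24649188 = 0.342942 (base)
P(M+2) = C(5,1) × 0.3730^4 × 0.6270^1 = 5 × 0.01935688 × 0.6270 = 0.060684
Relative intensity = 0.060684 / 0.342942 × 100 = 17.7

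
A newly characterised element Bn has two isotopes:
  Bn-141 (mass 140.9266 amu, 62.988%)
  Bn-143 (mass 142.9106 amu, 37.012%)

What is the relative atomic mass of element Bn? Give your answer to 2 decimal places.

141.66 amu

Weight each isotope mass by its fractional abundance: 0.62988 × 140.9266 + 0.37012 × 142.9106
= 88.76685 + 52.89407 = 141.66092 amu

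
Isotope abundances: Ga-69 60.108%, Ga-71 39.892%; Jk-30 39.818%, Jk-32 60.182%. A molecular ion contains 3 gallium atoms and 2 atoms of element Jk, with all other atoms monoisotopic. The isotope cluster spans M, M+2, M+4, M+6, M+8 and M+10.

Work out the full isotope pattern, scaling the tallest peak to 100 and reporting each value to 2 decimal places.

10.39 : 52.10 : 100.00 : 91.80 : 40.55 : 6.94

Gallium pattern (n=3): 0.2171685 : 0.432386 : 0.2869625 : 0.063483
Element Jk pattern (n=2): 0.15854731 : 0.47926538 : 0.36218731
Convolve the two distributions (both contribute in 2-u steps):
  M: 0.2171685×0.15854731 = 0.034431
  M+2: 0.2171685×0.47926538 + 0.432386×0.15854731 = 0.172635
  M+4: 0.2171685×0.36218731 + 0.432386×0.47926538 + 0.2869625×0.15854731 = 0.331380
  M+6: 0.432386×0.36218731 + 0.2869625×0.47926538 + 0.063483×0.15854731 = 0.304201
  M+8: 0.2869625×0.36218731 + 0.063483×0.47926538 = 0.134359
  M+10: 0.063483×0.36218731 = 0.022993
Scale to base peak (0.331380) = 100: 10.39 : 52.10 : 100.00 : 91.80 : 40.55 : 6.94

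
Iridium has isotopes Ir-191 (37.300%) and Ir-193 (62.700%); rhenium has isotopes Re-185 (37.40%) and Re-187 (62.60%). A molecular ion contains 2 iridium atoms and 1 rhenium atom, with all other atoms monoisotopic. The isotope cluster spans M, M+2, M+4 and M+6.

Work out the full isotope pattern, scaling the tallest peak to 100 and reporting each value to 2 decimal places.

Iridium pattern (n=2): 0.139129 : 0.467742 : 0.393129
Rhenium pattern (n=1): 0.3740 : 0.6260
Convolve the two distributions (both contribute in 2-u steps):
  M: 0.139129×0.3740 = 0.052034
  M+2: 0.139129×0.6260 + 0.467742×0.3740 = 0.262030
  M+4: 0.467742×0.6260 + 0.393129×0.3740 = 0.439837
  M+6: 0.393129×0.6260 = 0.246099
Scale to base peak (0.439837) = 100: 11.83 : 59.57 : 100.00 : 55.95

11.83 : 59.57 : 100.00 : 55.95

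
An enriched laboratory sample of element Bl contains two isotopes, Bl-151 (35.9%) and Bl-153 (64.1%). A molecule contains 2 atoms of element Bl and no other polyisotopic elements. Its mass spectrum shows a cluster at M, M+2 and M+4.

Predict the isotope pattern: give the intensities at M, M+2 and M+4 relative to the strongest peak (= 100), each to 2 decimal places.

Expanding (0.359 + 0.641)^2:
P(M) = 0.359^2 = 0.128881
P(M+2) = 2 × 0.359^1 × 0.641^1 = 0.460238
P(M+4) = 0.641^2 = 0.410881
The M+2 peak is largest (0.460238); scaling to 100 gives 28.00 : 100.00 : 89.28.

28.00 : 100.00 : 89.28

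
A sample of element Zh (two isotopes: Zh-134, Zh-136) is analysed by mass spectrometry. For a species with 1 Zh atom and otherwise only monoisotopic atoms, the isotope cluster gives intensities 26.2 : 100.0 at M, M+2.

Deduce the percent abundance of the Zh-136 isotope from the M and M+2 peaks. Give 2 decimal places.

Let p = fractional abundance of Zh-134. I(M+2)/I(M) = [C(1,1)·p^0·(1−p)] / p^1 = 1·(1−p)/p = 100.0/26.2 = 3.8168
(1−p)/p = 3.8168/1 = 3.8168  ⇒  p = 1/(1 + 3.8168) = 0.2076
Zh-134: 20.76%, Zh-136: 79.24%.

79.24%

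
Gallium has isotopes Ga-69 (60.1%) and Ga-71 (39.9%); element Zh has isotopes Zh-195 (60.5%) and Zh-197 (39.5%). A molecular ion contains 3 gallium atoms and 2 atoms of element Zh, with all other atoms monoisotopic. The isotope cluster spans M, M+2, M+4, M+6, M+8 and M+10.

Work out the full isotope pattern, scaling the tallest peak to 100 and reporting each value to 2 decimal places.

Gallium pattern (n=3): 0.2170818 : 0.4323576 : 0.2870394 : 0.0635212
Element Zh pattern (n=2): 0.366025 : 0.47795 : 0.156025
Convolve the two distributions (both contribute in 2-u steps):
  M: 0.2170818×0.366025 = 0.079457
  M+2: 0.2170818×0.47795 + 0.4323576×0.366025 = 0.262008
  M+4: 0.2170818×0.156025 + 0.4323576×0.47795 + 0.2870394×0.366025 = 0.345579
  M+6: 0.4323576×0.156025 + 0.2870394×0.47795 + 0.0635212×0.366025 = 0.227899
  M+8: 0.2870394×0.156025 + 0.0635212×0.47795 = 0.075145
  M+10: 0.0635212×0.156025 = 0.009911
Scale to base peak (0.345579) = 100: 22.99 : 75.82 : 100.00 : 65.95 : 21.74 : 2.87

22.99 : 75.82 : 100.00 : 65.95 : 21.74 : 2.87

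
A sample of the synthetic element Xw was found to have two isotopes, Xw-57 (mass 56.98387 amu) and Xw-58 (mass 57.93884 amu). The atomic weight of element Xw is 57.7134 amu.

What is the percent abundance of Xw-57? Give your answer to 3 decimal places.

Writing the weighted mean with unknown fraction x of Xw-57:
56.98387·x + 57.93884·(1 − x) = 57.7134
(56.98387 − 57.93884)·x = 57.7134 − 57.93884
x = -0.22544 / -0.95497 = 0.23607 → 23.607% Xw-57, 76.393% Xw-58.

23.607%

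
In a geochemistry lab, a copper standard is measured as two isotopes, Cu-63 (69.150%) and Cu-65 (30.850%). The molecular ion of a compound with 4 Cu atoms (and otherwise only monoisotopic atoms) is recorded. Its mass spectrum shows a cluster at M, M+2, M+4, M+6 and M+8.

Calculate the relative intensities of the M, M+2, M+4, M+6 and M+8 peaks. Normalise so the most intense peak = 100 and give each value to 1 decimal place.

56.0 : 100.0 : 66.9 : 19.9 : 2.2

Each Cu atom is independently Cu-63 (p = 0.69150) or Cu-65 (q = 0.30850); the cluster is the binomial expansion (p + q)^4.
P(M) = 0.69150^4 = 0.228649
P(M+2) = 4 × 0.69150^3 × 0.30850^1 = 0.408030
P(M+4) = 6 × 0.69150^2 × 0.30850^2 = 0.273052
P(M+6) = 4 × 0.69150^1 × 0.30850^3 = 0.081212
P(M+8) = 0.30850^4 = 0.009058
The M+2 peak is largest (0.408030); scaling to 100 gives 56.0 : 100.0 : 66.9 : 19.9 : 2.2.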